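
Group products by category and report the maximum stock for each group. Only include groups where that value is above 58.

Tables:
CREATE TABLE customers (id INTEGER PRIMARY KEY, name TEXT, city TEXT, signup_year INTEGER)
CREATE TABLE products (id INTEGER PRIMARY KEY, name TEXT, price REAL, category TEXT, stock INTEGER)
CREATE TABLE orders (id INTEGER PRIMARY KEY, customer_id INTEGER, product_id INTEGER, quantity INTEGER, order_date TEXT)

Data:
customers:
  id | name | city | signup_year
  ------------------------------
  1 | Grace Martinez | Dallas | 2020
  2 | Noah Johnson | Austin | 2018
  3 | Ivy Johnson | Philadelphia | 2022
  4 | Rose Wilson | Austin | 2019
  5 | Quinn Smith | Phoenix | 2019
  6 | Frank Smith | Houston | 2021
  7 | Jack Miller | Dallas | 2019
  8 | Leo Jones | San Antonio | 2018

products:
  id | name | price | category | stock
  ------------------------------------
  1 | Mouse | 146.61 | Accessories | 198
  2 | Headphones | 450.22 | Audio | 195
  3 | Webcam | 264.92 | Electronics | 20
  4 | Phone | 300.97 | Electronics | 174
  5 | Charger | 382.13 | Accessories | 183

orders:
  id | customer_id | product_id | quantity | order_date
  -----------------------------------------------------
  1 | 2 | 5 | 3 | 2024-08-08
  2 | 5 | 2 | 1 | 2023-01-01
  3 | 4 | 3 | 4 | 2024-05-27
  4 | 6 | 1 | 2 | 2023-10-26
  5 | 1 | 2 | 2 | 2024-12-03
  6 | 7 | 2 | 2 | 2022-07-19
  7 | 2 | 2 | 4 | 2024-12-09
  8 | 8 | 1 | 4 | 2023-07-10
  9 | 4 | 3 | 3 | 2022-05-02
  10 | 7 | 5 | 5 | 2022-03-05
SELECT category, MAX(stock) AS max_stock FROM products GROUP BY category HAVING MAX(stock) > 58

Execution result:
category | max_stock
Accessories | 198
Audio | 195
Electronics | 174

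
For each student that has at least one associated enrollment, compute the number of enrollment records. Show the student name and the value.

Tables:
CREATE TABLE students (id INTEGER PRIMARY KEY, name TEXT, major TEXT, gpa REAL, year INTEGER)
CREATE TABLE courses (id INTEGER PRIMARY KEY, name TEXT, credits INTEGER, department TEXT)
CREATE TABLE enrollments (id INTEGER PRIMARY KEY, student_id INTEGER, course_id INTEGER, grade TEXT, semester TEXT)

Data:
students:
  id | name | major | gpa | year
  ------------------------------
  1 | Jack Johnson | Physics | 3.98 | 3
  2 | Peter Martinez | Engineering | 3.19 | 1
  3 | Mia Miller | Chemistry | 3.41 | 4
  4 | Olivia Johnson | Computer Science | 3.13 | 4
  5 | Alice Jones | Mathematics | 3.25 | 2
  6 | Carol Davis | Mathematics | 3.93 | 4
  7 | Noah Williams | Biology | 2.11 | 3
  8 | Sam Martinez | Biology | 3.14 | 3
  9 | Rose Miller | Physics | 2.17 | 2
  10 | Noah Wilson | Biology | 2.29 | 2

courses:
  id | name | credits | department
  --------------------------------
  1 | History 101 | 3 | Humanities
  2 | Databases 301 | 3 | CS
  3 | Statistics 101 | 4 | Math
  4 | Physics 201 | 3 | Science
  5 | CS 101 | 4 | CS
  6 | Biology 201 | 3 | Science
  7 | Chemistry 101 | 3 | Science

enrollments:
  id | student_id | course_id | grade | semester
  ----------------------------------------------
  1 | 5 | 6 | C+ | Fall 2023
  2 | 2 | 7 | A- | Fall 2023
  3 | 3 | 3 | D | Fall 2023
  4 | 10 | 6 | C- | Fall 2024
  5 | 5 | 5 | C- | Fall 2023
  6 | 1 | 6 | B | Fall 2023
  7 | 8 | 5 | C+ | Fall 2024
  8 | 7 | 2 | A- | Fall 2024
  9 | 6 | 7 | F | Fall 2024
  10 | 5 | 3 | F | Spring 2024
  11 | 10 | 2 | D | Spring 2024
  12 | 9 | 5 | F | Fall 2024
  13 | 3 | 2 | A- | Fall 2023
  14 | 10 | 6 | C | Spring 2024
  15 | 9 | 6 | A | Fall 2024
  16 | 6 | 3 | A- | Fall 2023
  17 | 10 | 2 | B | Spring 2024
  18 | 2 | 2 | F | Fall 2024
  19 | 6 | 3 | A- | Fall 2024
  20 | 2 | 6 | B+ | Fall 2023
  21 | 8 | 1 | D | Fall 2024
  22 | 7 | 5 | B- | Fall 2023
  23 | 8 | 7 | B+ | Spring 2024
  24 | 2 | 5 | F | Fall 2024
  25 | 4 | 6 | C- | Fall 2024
SELECT p.name, COUNT(*) AS n FROM enrollments c JOIN students p ON c.student_id = p.id GROUP BY p.id, p.name

Execution result:
name | n
Jack Johnson | 1
Peter Martinez | 4
Mia Miller | 2
Olivia Johnson | 1
Alice Jones | 3
Carol Davis | 3
Noah Williams | 2
Sam Martinez | 3
Rose Miller | 2
Noah Wilson | 4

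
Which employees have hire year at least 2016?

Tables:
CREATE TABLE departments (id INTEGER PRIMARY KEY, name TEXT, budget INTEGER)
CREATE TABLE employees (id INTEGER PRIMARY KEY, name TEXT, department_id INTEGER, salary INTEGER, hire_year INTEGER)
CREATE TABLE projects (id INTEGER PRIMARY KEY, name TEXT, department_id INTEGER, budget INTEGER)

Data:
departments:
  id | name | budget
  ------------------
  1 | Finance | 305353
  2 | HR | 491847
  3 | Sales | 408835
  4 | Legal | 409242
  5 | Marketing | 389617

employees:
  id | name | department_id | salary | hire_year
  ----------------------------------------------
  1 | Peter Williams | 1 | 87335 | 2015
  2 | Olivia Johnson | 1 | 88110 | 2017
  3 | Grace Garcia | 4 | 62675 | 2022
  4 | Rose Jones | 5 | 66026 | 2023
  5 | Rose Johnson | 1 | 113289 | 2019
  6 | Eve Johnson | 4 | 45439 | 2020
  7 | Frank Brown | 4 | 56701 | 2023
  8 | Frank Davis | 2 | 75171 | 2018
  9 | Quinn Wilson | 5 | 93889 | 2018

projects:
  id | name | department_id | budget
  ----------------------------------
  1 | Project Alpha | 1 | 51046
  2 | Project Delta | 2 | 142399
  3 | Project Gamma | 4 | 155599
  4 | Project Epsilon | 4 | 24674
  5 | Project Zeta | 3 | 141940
SELECT name, hire_year FROM employees WHERE hire_year >= 2016

Execution result:
name | hire_year
Olivia Johnson | 2017
Grace Garcia | 2022
Rose Jones | 2023
Rose Johnson | 2019
Eve Johnson | 2020
Frank Brown | 2023
Frank Davis | 2018
Quinn Wilson | 2018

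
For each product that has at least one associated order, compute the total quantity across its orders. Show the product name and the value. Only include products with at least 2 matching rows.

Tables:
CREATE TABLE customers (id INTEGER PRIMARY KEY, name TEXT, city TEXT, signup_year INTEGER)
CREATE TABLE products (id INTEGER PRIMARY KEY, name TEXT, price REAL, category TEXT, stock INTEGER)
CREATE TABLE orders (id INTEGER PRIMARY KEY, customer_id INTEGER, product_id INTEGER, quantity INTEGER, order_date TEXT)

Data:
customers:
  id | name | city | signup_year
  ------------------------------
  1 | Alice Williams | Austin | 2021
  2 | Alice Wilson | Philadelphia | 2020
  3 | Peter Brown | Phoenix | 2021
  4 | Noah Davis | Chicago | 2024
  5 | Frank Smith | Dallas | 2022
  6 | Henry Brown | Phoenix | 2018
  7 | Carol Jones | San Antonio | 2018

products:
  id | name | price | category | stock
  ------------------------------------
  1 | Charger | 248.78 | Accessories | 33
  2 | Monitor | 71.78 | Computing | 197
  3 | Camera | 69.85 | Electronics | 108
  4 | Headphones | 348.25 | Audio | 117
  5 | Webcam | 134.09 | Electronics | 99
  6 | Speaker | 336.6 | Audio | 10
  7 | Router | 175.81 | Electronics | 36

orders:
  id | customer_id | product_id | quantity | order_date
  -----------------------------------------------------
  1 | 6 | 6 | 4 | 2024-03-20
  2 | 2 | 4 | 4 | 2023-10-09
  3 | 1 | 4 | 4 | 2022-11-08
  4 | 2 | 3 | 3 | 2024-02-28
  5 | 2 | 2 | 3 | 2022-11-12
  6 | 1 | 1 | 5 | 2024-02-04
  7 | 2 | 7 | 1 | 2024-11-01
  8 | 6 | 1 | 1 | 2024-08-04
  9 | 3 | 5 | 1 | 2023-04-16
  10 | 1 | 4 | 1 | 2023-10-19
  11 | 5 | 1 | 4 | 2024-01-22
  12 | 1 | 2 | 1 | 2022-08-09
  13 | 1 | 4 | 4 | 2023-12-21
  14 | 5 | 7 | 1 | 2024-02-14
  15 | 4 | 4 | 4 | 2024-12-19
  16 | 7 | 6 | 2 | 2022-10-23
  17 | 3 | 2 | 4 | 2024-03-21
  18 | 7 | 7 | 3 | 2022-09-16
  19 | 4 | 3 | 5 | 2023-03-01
SELECT p.name, SUM(c.quantity) AS sum_quantity FROM orders c JOIN products p ON c.product_id = p.id GROUP BY p.id, p.name HAVING COUNT(*) >= 2

Execution result:
name | sum_quantity
Charger | 10
Monitor | 8
Camera | 8
Headphones | 17
Speaker | 6
Router | 5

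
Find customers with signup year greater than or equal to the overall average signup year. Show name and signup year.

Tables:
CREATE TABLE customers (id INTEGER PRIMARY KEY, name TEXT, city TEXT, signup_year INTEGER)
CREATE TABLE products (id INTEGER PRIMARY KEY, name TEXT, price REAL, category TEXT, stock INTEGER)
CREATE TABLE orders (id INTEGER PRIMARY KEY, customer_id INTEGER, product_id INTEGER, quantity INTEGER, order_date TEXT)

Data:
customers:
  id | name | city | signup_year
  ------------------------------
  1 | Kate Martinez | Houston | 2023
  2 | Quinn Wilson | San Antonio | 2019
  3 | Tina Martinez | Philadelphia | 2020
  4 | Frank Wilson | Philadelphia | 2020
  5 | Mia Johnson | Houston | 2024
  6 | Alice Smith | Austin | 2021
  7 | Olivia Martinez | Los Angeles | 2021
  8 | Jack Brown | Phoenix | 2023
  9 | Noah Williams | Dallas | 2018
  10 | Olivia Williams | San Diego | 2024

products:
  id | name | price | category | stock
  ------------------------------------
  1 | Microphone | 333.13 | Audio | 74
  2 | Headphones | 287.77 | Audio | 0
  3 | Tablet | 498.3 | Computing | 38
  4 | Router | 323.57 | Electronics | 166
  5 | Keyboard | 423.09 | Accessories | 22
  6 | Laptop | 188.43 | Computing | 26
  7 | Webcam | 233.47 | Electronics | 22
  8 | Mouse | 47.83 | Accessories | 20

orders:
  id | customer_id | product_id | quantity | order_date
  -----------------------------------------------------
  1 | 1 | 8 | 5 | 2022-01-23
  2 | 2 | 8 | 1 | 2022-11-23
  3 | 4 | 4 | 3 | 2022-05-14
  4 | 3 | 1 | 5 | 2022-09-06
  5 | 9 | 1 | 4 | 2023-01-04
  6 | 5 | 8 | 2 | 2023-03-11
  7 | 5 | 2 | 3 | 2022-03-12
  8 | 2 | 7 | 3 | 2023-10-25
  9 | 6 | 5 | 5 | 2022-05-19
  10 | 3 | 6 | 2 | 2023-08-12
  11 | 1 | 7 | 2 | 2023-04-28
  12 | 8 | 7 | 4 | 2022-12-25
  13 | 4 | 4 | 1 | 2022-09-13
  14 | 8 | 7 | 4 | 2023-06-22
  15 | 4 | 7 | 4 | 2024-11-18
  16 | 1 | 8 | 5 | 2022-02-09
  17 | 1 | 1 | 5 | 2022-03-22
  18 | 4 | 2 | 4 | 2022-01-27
SELECT name, signup_year FROM customers WHERE signup_year >= (SELECT AVG(signup_year) FROM customers)

Execution result:
name | signup_year
Kate Martinez | 2023
Mia Johnson | 2024
Jack Brown | 2023
Olivia Williams | 2024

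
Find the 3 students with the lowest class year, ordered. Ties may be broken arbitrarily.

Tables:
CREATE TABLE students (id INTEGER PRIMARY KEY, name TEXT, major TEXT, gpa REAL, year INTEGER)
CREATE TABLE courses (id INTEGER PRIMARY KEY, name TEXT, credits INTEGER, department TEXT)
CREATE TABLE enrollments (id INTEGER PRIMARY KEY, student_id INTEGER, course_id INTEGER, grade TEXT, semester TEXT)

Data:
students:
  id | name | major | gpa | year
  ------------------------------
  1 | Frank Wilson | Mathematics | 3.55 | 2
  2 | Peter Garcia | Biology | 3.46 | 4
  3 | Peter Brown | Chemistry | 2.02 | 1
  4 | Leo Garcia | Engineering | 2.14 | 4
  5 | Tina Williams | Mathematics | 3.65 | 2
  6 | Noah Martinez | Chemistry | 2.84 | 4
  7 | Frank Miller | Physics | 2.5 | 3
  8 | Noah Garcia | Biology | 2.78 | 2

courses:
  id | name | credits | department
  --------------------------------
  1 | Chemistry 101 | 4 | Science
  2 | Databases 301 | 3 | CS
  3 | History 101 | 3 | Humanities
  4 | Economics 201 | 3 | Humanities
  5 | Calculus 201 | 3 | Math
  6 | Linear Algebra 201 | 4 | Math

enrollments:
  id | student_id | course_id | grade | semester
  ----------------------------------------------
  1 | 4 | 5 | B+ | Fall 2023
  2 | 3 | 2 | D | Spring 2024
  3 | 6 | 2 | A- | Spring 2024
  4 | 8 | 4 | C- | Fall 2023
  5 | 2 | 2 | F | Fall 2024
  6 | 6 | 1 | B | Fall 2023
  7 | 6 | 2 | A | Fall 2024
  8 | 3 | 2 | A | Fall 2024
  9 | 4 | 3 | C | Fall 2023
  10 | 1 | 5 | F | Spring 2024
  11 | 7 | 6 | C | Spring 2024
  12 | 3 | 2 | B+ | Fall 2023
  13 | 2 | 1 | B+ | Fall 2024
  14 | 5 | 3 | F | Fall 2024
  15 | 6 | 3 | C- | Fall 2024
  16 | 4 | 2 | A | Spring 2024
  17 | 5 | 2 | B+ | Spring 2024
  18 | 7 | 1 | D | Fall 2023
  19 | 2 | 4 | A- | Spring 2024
SELECT name, year FROM students ORDER BY year ASC LIMIT 3

Execution result:
name | year
Peter Brown | 1
Frank Wilson | 2
Tina Williams | 2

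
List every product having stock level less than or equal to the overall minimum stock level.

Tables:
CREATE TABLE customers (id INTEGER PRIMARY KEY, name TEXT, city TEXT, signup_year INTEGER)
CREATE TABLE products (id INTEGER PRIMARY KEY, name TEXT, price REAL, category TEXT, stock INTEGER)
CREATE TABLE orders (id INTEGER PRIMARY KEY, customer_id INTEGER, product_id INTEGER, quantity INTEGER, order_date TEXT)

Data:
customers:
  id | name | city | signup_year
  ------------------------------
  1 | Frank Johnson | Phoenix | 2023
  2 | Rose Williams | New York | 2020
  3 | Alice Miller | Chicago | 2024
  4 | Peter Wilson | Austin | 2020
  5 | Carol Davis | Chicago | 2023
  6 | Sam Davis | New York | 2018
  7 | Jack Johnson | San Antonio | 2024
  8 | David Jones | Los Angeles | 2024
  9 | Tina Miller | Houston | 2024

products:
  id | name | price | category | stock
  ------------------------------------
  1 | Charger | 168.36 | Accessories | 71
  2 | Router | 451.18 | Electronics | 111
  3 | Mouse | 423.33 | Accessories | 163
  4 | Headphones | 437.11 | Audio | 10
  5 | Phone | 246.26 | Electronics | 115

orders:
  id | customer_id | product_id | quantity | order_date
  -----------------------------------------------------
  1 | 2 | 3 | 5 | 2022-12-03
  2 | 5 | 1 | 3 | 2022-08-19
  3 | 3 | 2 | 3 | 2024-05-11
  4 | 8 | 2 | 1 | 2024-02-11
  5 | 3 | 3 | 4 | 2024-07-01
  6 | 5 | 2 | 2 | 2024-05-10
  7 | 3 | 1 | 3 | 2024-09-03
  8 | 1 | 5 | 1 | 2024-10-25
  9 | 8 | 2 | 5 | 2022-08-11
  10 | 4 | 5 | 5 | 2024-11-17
SELECT name, stock FROM products WHERE stock <= (SELECT MIN(stock) FROM products)

Execution result:
name | stock
Headphones | 10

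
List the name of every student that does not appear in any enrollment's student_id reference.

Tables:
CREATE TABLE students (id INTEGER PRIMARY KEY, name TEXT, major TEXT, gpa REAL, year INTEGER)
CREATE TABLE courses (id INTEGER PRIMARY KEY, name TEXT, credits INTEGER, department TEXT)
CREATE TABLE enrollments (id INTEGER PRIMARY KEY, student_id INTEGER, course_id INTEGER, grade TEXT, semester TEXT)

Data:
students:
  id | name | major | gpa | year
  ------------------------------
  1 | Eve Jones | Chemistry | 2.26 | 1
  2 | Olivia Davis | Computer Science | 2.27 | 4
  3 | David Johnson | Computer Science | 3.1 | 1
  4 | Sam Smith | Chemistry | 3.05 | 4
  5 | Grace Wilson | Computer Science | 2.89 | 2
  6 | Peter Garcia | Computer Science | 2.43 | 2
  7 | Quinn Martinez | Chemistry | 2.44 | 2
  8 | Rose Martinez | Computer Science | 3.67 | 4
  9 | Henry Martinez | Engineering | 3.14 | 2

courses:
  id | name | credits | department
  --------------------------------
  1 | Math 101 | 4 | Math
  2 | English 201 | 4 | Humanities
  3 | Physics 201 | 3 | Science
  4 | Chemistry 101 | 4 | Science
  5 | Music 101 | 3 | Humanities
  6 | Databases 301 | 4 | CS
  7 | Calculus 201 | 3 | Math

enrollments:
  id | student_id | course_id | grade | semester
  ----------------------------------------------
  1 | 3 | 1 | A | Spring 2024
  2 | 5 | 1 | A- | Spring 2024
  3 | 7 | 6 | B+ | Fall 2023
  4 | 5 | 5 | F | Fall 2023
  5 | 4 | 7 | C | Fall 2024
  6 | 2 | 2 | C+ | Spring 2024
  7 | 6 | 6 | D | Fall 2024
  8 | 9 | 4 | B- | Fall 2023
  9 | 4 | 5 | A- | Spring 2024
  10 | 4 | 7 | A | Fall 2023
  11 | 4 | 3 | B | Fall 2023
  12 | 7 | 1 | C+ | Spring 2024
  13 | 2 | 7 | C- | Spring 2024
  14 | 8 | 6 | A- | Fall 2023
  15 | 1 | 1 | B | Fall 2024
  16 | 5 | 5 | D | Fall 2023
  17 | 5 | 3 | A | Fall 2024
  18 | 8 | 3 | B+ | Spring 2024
SELECT p.name FROM students p LEFT JOIN enrollments c ON c.student_id = p.id WHERE c.id IS NULL

Execution result:
(no rows)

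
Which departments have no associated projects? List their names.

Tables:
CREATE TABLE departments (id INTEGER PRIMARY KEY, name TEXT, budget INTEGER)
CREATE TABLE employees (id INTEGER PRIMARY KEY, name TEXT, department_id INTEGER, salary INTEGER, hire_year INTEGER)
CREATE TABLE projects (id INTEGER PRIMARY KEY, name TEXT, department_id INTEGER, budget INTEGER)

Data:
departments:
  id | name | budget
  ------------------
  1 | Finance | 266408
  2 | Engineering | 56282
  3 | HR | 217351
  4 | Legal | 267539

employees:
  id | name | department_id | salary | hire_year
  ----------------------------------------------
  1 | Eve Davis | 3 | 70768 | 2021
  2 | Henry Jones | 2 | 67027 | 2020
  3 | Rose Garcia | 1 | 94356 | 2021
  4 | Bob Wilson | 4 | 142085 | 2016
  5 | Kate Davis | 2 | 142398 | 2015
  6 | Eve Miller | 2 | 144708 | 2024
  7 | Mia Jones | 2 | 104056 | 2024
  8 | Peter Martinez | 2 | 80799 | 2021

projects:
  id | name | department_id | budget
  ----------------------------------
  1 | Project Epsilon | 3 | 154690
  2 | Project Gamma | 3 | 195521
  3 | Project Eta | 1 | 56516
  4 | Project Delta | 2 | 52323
SELECT p.name FROM departments p LEFT JOIN projects c ON c.department_id = p.id WHERE c.id IS NULL

Execution result:
Legal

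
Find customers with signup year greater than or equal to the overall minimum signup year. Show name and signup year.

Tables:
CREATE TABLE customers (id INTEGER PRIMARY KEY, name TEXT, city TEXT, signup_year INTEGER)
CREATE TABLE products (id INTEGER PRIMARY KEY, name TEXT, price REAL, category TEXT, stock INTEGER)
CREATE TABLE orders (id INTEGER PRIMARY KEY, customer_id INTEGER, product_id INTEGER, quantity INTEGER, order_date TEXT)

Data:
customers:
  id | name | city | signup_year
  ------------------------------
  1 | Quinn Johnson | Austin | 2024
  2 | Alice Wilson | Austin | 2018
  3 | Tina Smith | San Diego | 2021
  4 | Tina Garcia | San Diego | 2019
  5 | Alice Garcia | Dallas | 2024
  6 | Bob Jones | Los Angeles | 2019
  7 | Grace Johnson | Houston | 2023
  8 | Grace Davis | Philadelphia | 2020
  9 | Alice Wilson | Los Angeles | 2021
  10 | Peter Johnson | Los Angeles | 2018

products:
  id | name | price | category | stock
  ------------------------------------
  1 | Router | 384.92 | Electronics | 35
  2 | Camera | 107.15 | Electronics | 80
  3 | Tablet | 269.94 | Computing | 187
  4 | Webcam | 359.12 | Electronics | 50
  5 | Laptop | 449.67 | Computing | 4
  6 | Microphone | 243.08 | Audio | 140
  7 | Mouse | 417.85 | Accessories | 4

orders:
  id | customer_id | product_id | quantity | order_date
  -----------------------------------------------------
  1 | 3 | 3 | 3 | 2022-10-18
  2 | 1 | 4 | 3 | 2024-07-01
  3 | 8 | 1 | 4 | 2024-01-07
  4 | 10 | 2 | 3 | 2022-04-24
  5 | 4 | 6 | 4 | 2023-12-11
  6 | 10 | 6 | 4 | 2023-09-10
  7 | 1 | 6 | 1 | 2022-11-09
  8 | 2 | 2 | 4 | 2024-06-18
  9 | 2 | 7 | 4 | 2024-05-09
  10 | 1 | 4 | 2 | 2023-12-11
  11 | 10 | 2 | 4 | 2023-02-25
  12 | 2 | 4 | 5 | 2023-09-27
SELECT name, signup_year FROM customers WHERE signup_year >= (SELECT MIN(signup_year) FROM customers)

Execution result:
name | signup_year
Quinn Johnson | 2024
Alice Wilson | 2018
Tina Smith | 2021
Tina Garcia | 2019
Alice Garcia | 2024
Bob Jones | 2019
Grace Johnson | 2023
Grace Davis | 2020
Alice Wilson | 2021
Peter Johnson | 2018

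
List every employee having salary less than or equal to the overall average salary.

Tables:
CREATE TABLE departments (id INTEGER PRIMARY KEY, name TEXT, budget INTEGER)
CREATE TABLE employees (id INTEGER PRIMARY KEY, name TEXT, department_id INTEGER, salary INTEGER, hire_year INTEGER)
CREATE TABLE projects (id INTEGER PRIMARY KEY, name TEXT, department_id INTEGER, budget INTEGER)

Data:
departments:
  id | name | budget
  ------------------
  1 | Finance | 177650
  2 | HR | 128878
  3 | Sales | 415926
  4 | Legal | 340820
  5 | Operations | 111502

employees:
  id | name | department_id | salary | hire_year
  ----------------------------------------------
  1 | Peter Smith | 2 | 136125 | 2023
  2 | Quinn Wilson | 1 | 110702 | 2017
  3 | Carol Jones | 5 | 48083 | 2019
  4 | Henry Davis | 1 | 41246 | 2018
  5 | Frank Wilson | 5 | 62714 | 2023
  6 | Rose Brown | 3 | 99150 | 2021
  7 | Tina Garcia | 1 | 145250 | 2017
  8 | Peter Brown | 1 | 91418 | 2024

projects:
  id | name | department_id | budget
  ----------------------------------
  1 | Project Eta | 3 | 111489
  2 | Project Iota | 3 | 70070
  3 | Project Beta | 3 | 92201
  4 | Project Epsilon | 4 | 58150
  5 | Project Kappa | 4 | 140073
SELECT name, salary FROM employees WHERE salary <= (SELECT AVG(salary) FROM employees)

Execution result:
name | salary
Carol Jones | 48083
Henry Davis | 41246
Frank Wilson | 62714
Peter Brown | 91418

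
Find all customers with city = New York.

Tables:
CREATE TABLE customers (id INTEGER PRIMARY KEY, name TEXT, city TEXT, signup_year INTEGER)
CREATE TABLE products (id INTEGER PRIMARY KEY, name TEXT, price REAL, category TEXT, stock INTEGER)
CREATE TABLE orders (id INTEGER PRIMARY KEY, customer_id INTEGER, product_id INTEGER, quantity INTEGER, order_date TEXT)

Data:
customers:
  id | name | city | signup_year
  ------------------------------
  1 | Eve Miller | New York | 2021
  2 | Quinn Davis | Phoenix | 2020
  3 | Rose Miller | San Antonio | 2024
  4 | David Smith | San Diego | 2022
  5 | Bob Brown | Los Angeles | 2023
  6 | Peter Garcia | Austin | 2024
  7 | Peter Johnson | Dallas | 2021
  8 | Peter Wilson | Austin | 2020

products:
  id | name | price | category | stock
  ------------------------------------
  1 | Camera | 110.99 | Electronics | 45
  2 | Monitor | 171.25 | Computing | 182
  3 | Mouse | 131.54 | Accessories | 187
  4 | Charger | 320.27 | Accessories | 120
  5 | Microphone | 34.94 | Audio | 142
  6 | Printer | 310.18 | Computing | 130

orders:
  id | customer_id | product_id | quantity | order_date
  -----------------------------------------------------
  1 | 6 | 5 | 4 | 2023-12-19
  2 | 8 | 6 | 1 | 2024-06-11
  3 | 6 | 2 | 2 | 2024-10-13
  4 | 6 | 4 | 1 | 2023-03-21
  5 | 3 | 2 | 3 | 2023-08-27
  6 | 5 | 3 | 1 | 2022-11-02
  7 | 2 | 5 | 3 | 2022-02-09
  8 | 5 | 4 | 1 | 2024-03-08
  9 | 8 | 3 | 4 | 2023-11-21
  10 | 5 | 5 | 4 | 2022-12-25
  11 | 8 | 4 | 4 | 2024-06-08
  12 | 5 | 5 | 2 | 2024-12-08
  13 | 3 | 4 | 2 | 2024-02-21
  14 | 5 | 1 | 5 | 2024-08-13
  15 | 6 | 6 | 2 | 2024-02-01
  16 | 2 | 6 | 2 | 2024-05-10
SELECT name, city FROM customers WHERE city = 'New York'

Execution result:
name | city
Eve Miller | New York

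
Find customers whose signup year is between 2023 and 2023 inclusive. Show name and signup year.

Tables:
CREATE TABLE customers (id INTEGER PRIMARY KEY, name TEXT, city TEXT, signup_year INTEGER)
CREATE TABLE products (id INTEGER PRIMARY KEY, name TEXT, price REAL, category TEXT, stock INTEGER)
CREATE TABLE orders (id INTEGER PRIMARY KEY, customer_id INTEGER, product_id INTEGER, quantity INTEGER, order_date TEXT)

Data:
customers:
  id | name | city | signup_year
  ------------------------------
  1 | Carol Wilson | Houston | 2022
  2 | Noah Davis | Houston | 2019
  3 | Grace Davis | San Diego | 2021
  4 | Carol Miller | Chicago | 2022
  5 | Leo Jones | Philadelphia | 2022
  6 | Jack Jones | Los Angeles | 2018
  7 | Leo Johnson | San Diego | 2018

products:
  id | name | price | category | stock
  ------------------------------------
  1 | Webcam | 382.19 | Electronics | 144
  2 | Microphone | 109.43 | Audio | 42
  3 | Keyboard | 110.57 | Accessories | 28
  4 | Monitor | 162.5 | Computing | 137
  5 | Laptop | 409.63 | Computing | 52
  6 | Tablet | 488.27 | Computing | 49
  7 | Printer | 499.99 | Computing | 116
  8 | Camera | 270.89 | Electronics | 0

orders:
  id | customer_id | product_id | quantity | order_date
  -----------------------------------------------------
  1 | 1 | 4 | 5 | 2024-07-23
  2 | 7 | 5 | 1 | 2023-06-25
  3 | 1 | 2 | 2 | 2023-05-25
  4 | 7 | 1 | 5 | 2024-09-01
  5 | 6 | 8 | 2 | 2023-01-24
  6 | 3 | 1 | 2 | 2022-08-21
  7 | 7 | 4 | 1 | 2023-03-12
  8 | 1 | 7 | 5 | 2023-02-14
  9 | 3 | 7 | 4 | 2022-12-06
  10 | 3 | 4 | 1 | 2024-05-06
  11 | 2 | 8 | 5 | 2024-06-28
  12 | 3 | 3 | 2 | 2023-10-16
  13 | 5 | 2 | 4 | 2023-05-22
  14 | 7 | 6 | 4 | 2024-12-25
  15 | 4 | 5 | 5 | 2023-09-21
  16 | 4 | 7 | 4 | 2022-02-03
SELECT name, signup_year FROM customers WHERE signup_year BETWEEN 2023 AND 2023

Execution result:
(no rows)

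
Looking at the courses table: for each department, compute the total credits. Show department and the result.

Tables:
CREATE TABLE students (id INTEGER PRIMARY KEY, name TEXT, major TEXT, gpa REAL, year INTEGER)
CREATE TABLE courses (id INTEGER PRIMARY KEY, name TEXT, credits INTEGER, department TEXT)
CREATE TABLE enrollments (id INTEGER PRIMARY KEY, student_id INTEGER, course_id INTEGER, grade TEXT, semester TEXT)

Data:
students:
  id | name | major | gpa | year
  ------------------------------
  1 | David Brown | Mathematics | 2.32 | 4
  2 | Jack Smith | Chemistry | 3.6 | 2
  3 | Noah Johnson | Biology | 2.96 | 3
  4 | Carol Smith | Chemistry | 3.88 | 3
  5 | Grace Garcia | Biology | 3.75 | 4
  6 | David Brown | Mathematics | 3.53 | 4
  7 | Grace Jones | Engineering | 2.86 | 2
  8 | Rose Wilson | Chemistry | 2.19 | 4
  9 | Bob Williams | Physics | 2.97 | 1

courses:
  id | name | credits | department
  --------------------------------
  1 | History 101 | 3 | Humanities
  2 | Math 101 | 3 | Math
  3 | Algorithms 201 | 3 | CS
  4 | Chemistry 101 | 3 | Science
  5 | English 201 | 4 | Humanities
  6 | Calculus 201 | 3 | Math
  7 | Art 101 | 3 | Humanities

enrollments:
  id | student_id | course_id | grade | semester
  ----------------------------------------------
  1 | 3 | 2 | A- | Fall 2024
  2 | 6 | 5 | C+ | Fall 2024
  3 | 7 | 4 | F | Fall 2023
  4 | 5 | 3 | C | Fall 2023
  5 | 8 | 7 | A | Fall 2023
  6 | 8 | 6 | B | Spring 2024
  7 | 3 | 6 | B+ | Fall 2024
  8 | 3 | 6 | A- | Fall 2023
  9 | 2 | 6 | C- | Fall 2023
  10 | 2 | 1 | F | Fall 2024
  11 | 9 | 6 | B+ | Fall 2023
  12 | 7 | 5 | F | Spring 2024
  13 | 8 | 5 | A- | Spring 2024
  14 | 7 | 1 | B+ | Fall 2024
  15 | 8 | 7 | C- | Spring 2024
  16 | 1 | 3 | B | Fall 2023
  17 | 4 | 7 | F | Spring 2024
SELECT department, SUM(credits) AS sum_credits FROM courses GROUP BY department

Execution result:
department | sum_credits
CS | 3
Humanities | 10
Math | 6
Science | 3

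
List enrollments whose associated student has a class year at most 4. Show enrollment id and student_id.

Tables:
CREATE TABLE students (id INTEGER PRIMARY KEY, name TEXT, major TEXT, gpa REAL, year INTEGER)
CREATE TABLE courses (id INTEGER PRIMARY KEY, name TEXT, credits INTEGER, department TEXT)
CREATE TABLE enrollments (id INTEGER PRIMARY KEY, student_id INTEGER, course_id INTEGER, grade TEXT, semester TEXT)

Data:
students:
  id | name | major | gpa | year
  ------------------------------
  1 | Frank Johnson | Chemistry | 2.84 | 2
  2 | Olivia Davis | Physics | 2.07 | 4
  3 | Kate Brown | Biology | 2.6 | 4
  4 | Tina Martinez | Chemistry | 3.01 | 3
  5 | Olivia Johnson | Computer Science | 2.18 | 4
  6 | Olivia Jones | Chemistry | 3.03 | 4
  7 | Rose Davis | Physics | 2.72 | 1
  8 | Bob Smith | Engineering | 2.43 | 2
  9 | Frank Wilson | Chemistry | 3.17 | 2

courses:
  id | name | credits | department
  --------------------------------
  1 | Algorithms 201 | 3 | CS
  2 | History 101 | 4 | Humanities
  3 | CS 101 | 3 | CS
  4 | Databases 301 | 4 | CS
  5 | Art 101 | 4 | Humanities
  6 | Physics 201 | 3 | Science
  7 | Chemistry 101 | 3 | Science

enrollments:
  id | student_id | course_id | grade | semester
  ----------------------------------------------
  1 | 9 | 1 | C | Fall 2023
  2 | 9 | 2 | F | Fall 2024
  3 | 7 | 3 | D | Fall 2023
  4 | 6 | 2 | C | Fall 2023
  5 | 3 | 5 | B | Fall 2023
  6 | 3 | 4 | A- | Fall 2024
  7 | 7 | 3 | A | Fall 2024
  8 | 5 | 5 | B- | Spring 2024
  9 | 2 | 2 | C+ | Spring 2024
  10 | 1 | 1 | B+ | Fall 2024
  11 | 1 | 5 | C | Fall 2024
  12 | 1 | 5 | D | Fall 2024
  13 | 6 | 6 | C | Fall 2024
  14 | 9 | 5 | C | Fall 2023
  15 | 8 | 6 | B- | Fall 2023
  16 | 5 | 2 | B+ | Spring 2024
SELECT id, student_id FROM enrollments WHERE student_id IN (SELECT id FROM students WHERE year <= 4)

Execution result:
id | student_id
1 | 9
2 | 9
3 | 7
4 | 6
5 | 3
6 | 3
7 | 7
8 | 5
9 | 2
10 | 1
11 | 1
12 | 1
13 | 6
14 | 9
15 | 8
16 | 5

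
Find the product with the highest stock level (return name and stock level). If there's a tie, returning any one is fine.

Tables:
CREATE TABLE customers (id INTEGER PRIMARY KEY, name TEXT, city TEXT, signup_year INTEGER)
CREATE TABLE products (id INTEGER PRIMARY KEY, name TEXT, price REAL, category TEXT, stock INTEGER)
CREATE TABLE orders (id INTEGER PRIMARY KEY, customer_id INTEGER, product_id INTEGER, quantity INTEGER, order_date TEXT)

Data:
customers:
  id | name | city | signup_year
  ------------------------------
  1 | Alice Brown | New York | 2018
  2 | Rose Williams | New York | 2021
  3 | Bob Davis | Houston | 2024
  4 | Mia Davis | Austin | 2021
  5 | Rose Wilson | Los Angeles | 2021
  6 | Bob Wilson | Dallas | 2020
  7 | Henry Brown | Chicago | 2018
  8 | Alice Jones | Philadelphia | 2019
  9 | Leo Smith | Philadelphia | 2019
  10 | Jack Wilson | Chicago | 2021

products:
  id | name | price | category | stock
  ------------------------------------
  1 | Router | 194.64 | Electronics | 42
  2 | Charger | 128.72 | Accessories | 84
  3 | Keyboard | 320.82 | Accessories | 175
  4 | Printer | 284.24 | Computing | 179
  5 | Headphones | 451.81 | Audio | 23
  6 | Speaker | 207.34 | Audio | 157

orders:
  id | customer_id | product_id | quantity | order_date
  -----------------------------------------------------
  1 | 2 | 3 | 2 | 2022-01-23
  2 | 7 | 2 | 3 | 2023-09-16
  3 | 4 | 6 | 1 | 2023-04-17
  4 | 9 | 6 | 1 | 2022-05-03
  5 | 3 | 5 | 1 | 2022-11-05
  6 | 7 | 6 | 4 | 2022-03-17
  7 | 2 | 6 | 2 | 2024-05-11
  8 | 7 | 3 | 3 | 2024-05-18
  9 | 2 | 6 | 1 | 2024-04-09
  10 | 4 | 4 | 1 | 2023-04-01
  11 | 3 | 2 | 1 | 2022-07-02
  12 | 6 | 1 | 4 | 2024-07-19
SELECT name, stock FROM products ORDER BY stock DESC LIMIT 1

Execution result:
name | stock
Printer | 179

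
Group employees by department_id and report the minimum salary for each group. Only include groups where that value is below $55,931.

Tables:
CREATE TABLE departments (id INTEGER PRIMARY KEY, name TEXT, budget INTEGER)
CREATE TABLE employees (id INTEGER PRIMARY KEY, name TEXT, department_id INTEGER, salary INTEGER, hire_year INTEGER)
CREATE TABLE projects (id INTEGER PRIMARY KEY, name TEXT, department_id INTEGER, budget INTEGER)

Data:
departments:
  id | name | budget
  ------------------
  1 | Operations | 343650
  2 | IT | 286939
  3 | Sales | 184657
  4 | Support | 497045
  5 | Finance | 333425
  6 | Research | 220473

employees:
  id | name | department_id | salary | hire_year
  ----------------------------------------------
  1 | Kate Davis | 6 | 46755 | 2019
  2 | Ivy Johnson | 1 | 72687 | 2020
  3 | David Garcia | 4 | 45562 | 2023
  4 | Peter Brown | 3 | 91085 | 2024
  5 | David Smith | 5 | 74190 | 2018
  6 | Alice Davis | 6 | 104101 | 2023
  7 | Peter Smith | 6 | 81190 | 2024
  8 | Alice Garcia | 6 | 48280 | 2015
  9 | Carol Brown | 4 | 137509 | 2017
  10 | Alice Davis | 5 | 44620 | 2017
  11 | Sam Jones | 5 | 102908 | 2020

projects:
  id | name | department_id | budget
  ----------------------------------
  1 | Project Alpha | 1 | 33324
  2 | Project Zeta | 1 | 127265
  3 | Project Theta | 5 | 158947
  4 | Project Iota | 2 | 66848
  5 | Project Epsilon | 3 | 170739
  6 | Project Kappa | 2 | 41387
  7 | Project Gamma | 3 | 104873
SELECT department_id, MIN(salary) AS min_salary FROM employees GROUP BY department_id HAVING MIN(salary) < 55931

Execution result:
department_id | min_salary
4 | 45562
5 | 44620
6 | 46755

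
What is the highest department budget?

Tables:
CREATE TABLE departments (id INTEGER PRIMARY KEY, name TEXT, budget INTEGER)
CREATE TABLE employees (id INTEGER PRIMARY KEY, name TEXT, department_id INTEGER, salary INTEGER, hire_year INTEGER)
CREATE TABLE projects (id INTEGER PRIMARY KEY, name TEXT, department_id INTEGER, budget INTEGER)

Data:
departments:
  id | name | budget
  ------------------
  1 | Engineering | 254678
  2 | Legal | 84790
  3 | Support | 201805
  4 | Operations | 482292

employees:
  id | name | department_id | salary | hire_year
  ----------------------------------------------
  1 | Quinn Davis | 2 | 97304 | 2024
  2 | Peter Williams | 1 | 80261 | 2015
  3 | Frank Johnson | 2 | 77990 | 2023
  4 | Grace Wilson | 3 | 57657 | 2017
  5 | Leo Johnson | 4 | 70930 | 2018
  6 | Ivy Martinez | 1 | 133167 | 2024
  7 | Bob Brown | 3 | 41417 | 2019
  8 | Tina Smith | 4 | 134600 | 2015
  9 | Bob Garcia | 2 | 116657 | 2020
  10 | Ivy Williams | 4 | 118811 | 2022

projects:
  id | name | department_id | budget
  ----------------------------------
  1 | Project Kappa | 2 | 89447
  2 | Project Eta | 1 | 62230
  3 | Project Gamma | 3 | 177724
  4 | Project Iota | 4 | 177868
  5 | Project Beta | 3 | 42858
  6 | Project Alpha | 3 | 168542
SELECT MAX(budget) FROM departments

Execution result:
482292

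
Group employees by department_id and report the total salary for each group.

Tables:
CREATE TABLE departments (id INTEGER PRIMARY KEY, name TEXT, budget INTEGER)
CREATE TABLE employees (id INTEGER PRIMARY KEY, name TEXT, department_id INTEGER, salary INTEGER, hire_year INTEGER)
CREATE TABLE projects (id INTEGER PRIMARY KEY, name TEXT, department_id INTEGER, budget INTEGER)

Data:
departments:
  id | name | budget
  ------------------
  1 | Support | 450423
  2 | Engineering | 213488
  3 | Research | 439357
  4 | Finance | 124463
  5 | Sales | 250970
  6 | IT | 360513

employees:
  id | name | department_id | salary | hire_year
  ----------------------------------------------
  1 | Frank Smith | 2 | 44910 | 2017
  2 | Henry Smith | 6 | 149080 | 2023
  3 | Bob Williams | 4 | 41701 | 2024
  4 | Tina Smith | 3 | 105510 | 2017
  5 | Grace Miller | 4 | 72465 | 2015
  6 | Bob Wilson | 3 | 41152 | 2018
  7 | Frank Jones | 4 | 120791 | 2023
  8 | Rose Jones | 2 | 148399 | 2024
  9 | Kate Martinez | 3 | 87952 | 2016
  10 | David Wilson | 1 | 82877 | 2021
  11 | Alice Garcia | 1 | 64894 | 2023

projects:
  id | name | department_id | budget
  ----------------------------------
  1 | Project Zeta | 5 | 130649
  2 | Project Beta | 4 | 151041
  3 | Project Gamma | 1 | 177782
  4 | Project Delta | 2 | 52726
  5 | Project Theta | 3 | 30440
SELECT department_id, SUM(salary) AS sum_salary FROM employees GROUP BY department_id

Execution result:
department_id | sum_salary
1 | 147771
2 | 193309
3 | 234614
4 | 234957
6 | 149080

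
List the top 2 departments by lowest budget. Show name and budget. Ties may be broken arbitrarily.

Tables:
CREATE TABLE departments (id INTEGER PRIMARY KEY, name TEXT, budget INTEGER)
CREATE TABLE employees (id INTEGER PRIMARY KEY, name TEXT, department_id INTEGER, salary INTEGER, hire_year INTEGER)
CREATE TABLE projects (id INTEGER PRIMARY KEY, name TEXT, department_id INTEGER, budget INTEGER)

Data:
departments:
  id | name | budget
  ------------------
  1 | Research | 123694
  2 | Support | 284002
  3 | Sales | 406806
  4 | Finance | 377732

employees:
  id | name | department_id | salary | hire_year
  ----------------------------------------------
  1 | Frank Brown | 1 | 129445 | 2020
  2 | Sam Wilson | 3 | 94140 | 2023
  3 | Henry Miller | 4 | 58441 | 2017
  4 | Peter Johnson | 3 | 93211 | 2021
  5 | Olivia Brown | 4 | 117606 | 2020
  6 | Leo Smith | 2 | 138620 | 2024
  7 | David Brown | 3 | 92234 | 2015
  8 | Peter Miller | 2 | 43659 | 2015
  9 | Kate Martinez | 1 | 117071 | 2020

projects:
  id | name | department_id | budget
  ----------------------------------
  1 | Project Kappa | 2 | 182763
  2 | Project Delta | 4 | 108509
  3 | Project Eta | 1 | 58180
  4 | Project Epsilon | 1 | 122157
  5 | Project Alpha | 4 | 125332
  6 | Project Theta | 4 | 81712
SELECT name, budget FROM departments ORDER BY budget ASC LIMIT 2

Execution result:
name | budget
Research | 123694
Support | 284002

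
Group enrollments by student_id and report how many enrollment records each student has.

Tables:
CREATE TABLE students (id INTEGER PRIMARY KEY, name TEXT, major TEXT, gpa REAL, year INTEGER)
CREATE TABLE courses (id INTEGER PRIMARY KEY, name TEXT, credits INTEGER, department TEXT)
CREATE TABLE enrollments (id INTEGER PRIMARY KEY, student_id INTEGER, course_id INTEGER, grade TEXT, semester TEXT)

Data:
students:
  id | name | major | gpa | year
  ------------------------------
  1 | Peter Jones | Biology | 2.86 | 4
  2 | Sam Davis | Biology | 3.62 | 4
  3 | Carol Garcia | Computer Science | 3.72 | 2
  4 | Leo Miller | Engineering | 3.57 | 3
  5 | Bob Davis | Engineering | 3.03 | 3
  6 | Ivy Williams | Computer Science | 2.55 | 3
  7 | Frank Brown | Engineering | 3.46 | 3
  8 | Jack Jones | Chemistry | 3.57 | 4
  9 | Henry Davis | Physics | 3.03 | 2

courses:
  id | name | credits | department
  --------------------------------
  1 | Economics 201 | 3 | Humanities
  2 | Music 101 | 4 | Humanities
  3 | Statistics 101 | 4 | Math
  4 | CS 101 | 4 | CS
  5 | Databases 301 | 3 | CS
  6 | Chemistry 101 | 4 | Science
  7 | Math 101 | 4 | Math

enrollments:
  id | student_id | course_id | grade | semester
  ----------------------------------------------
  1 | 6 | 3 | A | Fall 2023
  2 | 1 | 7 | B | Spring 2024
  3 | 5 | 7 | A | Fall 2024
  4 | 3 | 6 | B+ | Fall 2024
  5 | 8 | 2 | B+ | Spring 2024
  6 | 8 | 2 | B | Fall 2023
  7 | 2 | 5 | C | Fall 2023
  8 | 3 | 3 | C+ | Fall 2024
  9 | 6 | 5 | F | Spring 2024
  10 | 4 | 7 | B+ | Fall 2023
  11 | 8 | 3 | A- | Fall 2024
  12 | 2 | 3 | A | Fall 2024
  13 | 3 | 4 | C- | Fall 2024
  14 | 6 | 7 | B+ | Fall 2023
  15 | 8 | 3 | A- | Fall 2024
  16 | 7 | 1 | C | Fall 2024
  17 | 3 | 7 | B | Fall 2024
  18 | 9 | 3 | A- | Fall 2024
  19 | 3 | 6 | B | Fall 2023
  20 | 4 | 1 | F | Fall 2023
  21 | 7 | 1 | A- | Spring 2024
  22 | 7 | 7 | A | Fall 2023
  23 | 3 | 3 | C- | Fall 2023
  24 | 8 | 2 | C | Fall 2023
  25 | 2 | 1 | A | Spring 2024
SELECT student_id, COUNT(*) AS enrollment_count FROM enrollments GROUP BY student_id

Execution result:
student_id | enrollment_count
1 | 1
2 | 3
3 | 6
4 | 2
5 | 1
6 | 3
7 | 3
8 | 5
9 | 1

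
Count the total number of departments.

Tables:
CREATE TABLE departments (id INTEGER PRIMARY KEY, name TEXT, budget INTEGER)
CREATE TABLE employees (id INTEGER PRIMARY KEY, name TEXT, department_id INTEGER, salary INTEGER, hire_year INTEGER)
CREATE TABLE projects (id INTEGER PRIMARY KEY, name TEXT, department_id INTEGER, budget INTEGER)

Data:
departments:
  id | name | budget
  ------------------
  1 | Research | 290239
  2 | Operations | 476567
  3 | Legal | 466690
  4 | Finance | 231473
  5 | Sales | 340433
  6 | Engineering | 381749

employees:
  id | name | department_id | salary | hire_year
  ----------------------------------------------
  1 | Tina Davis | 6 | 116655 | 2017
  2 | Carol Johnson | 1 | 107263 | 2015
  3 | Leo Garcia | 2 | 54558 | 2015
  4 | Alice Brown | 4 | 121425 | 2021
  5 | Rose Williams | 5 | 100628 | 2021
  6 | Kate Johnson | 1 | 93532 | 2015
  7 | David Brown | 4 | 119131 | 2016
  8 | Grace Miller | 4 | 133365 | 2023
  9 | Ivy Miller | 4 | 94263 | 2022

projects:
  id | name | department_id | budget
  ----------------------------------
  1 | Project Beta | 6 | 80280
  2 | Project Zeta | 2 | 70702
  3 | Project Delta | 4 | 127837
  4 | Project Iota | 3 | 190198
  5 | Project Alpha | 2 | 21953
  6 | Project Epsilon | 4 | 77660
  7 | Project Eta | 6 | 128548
SELECT COUNT(*) FROM departments

Execution result:
6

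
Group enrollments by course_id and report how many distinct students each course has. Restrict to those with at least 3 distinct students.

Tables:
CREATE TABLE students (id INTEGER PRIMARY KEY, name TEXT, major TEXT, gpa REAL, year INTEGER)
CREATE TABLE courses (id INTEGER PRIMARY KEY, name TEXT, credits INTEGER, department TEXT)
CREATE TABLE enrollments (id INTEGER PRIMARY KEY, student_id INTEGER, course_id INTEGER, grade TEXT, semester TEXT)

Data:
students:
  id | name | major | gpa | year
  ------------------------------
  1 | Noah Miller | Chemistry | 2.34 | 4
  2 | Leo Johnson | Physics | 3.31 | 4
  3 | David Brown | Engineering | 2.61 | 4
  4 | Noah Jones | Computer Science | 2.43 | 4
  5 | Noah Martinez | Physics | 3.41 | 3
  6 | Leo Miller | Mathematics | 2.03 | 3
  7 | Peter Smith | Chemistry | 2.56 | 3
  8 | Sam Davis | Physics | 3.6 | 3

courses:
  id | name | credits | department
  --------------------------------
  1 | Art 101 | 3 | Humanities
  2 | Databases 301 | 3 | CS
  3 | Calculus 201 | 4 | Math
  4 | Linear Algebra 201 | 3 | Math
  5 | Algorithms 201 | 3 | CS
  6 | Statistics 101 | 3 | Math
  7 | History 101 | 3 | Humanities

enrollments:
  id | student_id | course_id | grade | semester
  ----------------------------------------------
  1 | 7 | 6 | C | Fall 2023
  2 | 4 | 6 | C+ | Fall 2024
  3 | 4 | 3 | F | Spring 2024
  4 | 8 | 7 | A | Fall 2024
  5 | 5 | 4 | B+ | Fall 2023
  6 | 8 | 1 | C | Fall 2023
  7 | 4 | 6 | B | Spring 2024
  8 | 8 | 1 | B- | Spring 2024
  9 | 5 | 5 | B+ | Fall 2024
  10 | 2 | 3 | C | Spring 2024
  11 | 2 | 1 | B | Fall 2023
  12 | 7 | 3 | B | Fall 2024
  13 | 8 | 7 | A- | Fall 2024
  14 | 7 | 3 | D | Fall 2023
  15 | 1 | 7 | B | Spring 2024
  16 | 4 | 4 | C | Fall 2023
SELECT course_id, COUNT(DISTINCT student_id) AS distinct_student_count FROM enrollments GROUP BY course_id HAVING COUNT(DISTINCT student_id) >= 3

Execution result:
course_id | distinct_student_count
3 | 3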